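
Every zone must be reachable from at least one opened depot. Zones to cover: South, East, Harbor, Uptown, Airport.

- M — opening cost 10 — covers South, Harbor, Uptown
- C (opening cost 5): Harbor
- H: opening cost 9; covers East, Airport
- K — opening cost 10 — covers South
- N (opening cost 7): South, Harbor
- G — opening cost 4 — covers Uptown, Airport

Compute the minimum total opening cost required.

19

The greedy cost-per-new-zone heuristic would pick G, N, and H for 20, but a cheaper cover exists.
Choose M and H: together they cover South, East, Harbor, Uptown, Airport — every zone.
Total opening cost: 10 + 9 = 19.
No cover costs less than 19.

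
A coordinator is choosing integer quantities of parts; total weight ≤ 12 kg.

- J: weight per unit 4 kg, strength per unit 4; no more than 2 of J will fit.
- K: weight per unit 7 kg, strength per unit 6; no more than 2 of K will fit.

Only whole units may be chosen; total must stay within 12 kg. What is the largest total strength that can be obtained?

10

This is a bounded integer knapsack.
J has the best ratio (4/4); taking only J gives at most 2×4 = 8 (stopped by the supply cap of 2).
Mixing does better — 1×J and 1×K: weight 11 ≤ 12, strength 1·4 + 1·6 = 10.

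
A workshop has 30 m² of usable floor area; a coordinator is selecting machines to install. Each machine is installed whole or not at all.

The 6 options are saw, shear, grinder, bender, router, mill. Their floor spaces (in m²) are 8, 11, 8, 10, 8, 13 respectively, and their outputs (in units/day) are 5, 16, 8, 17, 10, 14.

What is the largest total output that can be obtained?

43

Allowing fractional choices, the relaxed optimum would be about 44.1, but machines are indivisible.
shear + grinder + bender: floor space 11 + 8 + 10 = 29 ≤ 30, output 16 + 8 + 17 = 41.
saw + shear + bender: floor space 8 + 11 + 10 = 29 ≤ 30, output 5 + 16 + 17 = 38.
shear + bender + router: floor space 11 + 10 + 8 = 29 ≤ 30, output 16 + 17 + 10 = 43.
Best is shear, bender, and router with total output 43.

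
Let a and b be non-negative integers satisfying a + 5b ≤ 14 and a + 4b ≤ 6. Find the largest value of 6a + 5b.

36

(a,b)=(6,0): 1·6+5·0=6≤14, 1·6+4·0=6≤6, objective 36.
(a,b)=(5,0): 1·5+5·0=5≤14, 1·5+4·0=5≤6, objective 30.
No feasible integer point exceeds 36.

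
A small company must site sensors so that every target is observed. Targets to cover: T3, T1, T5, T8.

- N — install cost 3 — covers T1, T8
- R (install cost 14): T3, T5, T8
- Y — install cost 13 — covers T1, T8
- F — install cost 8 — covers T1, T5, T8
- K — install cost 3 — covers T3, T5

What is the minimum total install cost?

This is an integer covering problem.
Choose N and K: together they cover T3, T1, T5, T8 — every target.
Total install cost: 3 + 3 = 6.
No cover costs less than 6.

6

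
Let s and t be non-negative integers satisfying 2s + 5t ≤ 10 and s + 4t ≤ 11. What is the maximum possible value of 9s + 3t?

45

(s,t)=(5,0): 2·5+5·0=10≤10, 1·5+4·0=5≤11, objective 45.
(s,t)=(4,0): 2·4+5·0=8≤10, 1·4+4·0=4≤11, objective 36.
Maximum is 45 at (s,t)=(5,0).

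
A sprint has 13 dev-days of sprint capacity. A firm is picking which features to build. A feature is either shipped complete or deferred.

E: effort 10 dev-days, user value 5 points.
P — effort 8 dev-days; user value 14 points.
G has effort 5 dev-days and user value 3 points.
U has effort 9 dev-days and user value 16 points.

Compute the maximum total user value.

This is a 0-1 knapsack instance.
P + G: effort 8 + 5 = 13 ≤ 13, user value 14 + 3 = 17.
U: effort 9 ≤ 13, user value 16.
P: effort 8 ≤ 13, user value 14.
Best is P and G with total user value 17.

17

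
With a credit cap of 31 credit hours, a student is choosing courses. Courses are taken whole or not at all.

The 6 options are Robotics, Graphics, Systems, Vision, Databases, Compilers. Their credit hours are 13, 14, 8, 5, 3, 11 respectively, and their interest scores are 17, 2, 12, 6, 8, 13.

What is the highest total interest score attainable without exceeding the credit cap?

Take Robotics, Systems, Vision, and Databases: credit hours 13 + 8 + 5 + 3 = 29 ≤ 31, interest score 17 + 12 + 6 + 8 = 43.
No other feasible combination does better.

43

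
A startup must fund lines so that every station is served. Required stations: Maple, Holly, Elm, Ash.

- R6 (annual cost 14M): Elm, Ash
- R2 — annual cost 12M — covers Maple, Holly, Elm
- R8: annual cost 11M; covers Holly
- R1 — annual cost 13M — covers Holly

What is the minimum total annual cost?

26

Choose R6 and R2: together they cover Maple, Holly, Elm, Ash — every station.
Total annual cost: 14 + 12 = 26.
No cover costs less than 26.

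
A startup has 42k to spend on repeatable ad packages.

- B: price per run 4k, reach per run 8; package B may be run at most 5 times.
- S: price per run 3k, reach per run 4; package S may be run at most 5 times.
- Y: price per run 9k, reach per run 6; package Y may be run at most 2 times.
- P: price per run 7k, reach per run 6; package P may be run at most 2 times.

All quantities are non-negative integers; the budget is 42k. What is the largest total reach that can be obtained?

Take 5×B, 5×S, and 1×P: price 42 ≤ 42, reach 5·8 + 5·4 + 1·6 = 66.
B has the best ratio (8/4) and is taken to its limit of 5; remaining capacity is filled optimally with the others.

66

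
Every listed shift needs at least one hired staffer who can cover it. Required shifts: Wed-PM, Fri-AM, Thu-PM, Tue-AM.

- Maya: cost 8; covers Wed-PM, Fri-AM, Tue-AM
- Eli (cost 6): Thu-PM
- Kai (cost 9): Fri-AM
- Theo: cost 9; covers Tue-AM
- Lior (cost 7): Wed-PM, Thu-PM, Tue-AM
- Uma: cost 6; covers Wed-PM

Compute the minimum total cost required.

The greedy cost-per-new-shift heuristic would pick Lior and Maya for 15, but a cheaper cover exists.
Choose Maya and Eli: together they cover Wed-PM, Fri-AM, Thu-PM, Tue-AM — every shift.
Total cost: 8 + 6 = 14.
No cover costs less than 14.

14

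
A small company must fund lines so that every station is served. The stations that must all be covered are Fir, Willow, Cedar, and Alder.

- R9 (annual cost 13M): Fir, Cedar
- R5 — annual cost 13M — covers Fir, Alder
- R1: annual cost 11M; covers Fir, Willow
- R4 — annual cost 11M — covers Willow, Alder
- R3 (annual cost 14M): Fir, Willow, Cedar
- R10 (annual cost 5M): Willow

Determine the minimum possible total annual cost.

The greedy cost-per-new-station heuristic would pick R3 and R4 for 25, but a cheaper cover exists.
Choose R9 and R4: together they cover Fir, Willow, Cedar, Alder — every station.
Total annual cost: 13 + 11 = 24.
No cover costs less than 24.

24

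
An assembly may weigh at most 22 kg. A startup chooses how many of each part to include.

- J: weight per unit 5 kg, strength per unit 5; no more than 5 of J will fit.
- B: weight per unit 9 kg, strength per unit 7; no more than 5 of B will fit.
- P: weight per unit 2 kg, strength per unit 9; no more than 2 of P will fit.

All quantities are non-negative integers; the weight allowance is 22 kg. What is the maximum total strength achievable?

33

3×J and 2×P: weight 19 ≤ 22, strength 3·5 + 2·9 = 33.
2×B and 2×P: weight 22 ≤ 22, strength 2·7 + 2·9 = 32.
Best is 33.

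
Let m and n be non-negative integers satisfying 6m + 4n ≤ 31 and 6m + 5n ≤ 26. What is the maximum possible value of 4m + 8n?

40

(m,n)=(0,5) is feasible, giving 40.
(m,n)=(1,4) is feasible, giving 36.
Maximum is 40 at (m,n)=(0,5).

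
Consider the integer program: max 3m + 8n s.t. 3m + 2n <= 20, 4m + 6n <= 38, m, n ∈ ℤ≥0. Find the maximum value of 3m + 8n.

(m,n)=(0,6): 3·0+2·6=12≤20, 4·0+6·6=36≤38, objective 48.
(m,n)=(1,5): 3·1+2·5=13≤20, 4·1+6·5=34≤38, objective 43.
(m,n)=(0,5): 3·0+2·5=10≤20, 4·0+6·5=30≤38, objective 40.
The best lattice point is (0,6), giving 48.

48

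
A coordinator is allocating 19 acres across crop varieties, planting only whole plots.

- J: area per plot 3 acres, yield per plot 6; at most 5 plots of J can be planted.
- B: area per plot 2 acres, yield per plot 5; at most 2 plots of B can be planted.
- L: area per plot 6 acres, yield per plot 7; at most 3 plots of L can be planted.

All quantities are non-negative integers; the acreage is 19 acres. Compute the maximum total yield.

40

This is a bounded integer knapsack.
3×J, 2×B, and 1×L: area 19 ≤ 19, yield 3·6 + 2·5 + 1·7 = 35.
5×J and 2×B: area 19 ≤ 19, yield 5·6 + 2·5 = 40.
Best is 40.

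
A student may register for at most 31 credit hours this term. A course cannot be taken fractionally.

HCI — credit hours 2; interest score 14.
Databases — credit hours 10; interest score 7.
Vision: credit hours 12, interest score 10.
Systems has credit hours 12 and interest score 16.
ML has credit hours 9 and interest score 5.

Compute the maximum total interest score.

This is a 0-1 knapsack instance.
HCI + Systems + ML: credit hours 2 + 12 + 9 = 23 ≤ 31, interest score 14 + 16 + 5 = 35.
HCI + Databases + Systems: credit hours 2 + 10 + 12 = 24 ≤ 31, interest score 14 + 7 + 16 = 37.
HCI + Vision + Systems: credit hours 2 + 12 + 12 = 26 ≤ 31, interest score 14 + 10 + 16 = 40.
Best is HCI, Vision, and Systems with total interest score 40.

40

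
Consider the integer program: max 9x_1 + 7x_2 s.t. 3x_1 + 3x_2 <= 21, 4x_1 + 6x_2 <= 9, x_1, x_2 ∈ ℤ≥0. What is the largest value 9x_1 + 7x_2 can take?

The continuous relaxation peaks at (2.25, 0) with value 20.25; rounding to a feasible lattice point costs some objective.
(x_1,x_2)=(2,0) is feasible, giving 18.
(x_1,x_2)=(1,0) is feasible, giving 9.
Maximum is 18 at (x_1,x_2)=(2,0).

18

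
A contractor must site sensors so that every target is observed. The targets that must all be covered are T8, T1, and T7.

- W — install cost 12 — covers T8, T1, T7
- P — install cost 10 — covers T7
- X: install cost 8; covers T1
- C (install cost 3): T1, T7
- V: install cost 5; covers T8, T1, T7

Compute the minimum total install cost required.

V alone covers T8, T1, T7 — every target.
Total install cost: 5.

5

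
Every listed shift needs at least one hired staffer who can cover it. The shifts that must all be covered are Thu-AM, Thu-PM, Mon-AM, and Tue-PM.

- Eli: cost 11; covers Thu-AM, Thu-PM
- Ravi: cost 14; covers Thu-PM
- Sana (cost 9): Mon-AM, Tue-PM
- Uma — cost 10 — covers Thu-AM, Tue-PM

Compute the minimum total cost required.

20

Choose Eli and Sana: together they cover Thu-AM, Thu-PM, Mon-AM, Tue-PM — every shift.
Total cost: 11 + 9 = 20.
No cover costs less than 20.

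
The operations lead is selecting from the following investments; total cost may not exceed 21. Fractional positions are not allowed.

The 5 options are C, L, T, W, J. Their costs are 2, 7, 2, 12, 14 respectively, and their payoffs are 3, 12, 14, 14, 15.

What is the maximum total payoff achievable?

40

Allowing fractional choices, the relaxed optimum would be about 40.7, but investments are indivisible.
L + T + W: cost 7 + 2 + 12 = 21 ≤ 21, payoff 12 + 14 + 14 = 40.
C + T + J: cost 2 + 2 + 14 = 18 ≤ 21, payoff 3 + 14 + 15 = 32.
Best is L, T, and W with total payoff 40.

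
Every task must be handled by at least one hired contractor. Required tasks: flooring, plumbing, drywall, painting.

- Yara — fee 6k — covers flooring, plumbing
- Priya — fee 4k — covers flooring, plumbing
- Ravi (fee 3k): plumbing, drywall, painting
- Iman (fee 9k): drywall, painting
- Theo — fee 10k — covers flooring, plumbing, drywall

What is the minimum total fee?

7

Choose Priya and Ravi: together they cover flooring, plumbing, drywall, painting — every task.
Total fee: 4 + 3 = 7.
No cover costs less than 7.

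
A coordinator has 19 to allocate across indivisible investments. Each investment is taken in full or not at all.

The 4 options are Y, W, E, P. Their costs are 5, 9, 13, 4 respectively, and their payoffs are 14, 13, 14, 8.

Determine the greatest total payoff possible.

35

Take Y, W, and P: cost 5 + 9 + 4 = 18 ≤ 19, payoff 14 + 13 + 8 = 35.
No other feasible combination does better.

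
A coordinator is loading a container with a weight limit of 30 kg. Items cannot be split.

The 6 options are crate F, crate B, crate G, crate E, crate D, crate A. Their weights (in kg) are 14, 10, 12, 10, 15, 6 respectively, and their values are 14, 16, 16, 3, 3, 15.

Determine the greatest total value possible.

This is a 0-1 knapsack instance.
Take crate B, crate G, and crate A: weight 10 + 12 + 6 = 28 ≤ 30, value 16 + 16 + 15 = 47.
No other feasible combination does better.

47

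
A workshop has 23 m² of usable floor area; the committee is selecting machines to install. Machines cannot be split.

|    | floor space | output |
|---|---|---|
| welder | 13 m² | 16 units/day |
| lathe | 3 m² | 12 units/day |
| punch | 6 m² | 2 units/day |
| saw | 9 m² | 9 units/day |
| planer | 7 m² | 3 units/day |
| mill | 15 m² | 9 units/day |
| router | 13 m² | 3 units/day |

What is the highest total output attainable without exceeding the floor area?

31

Allowing fractional choices, the relaxed optimum would be about 35.0, but machines are indivisible.
welder + lathe + planer: floor space 13 + 3 + 7 = 23 ≤ 23, output 16 + 12 + 3 = 31.
welder + lathe + punch: floor space 13 + 3 + 6 = 22 ≤ 23, output 16 + 12 + 2 = 30.
Best is welder, lathe, and planer with total output 31.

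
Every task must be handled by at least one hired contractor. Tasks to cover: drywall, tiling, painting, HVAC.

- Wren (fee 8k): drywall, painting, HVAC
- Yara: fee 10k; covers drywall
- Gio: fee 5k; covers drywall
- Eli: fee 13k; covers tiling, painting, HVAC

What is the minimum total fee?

The greedy cost-per-new-task heuristic would pick Wren and Eli for 21, but a cheaper cover exists.
Choose Gio and Eli: together they cover drywall, tiling, painting, HVAC — every task.
Total fee: 5 + 13 = 18.
No cover costs less than 18.

18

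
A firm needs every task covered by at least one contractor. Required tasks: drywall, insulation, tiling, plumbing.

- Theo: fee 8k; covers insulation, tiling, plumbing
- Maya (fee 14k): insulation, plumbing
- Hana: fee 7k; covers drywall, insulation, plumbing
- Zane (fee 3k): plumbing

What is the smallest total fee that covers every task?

Choose Theo and Hana: together they cover drywall, insulation, tiling, plumbing — every task.
Total fee: 8 + 7 = 15.
No cover costs less than 15.

15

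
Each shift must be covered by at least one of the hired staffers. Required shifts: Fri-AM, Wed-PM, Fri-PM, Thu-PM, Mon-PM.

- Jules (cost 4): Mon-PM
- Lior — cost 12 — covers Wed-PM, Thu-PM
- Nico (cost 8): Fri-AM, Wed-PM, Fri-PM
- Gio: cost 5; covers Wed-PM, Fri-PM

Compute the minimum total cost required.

This is an integer covering problem.
The greedy cost-per-new-shift heuristic would pick Gio, Jules, Nico, and Lior for 29, but a cheaper cover exists.
Choose Jules, Lior, and Nico: together they cover Fri-AM, Wed-PM, Fri-PM, Thu-PM, Mon-PM — every shift.
Total cost: 4 + 12 + 8 = 24.
No cover costs less than 24.

24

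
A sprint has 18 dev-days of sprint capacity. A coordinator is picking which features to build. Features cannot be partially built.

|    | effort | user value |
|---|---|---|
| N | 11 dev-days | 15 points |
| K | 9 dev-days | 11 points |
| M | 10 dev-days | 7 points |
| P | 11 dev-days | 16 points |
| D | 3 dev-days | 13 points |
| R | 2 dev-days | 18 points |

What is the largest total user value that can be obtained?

P + D + R: effort 11 + 3 + 2 = 16 ≤ 18, user value 16 + 13 + 18 = 47.
N + D + R: effort 11 + 3 + 2 = 16 ≤ 18, user value 15 + 13 + 18 = 46.
Best is P, D, and R with total user value 47.

47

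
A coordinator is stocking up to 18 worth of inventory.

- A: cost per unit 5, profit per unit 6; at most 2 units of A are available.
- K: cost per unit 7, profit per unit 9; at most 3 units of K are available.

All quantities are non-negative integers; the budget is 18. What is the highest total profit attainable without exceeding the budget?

21

2×A and 1×K: cost 17 ≤ 18, profit 2·6 + 1·9 = 21.
2×K: cost 14 ≤ 18, profit 2·9 = 18.
Best is 21.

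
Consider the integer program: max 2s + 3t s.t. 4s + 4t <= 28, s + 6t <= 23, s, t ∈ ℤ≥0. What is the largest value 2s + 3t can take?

Relaxing integrality, the LP optimum is 17.20 at (s,t) = (3.8, 3.2), which is not an integer point.
(s,t)=(4,3): 4·4+4·3=28≤28, 1·4+6·3=22≤23, objective 17.
(s,t)=(5,2): 4·5+4·2=28≤28, 1·5+6·2=17≤23, objective 16.
(s,t)=(3,3): 4·3+4·3=24≤28, 1·3+6·3=21≤23, objective 15.
No feasible integer point exceeds 17.

17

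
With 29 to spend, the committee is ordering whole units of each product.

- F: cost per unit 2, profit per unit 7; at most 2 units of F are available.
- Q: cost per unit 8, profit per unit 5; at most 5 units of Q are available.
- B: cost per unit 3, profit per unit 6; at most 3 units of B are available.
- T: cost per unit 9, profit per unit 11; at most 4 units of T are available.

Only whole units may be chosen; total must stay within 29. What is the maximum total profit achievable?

48

F has the best ratio (7/2); taking only F gives at most 2×7 = 14 (stopped by the supply cap of 2).
Mixing does better — 2×F, 2×B, and 2×T: cost 28 ≤ 29, profit 2·7 + 2·6 + 2·11 = 48.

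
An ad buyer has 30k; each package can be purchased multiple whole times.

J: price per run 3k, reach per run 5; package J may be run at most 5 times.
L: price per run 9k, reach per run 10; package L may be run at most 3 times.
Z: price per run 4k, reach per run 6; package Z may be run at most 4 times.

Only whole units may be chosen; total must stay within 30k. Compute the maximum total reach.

This is a bounded integer knapsack.
3×J, 1×L, and 3×Z: price 30 ≤ 30, reach 3·5 + 1·10 + 3·6 = 43.
4×J and 4×Z: price 28 ≤ 30, reach 4·5 + 4·6 = 44.
Best is 44.

44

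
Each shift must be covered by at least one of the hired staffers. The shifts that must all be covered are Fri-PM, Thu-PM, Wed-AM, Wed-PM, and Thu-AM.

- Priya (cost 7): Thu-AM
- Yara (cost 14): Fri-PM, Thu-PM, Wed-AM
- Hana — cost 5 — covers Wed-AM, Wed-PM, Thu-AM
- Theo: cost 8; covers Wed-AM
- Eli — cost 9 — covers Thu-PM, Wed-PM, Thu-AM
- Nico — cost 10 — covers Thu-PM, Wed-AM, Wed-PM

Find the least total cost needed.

19

Choose Yara and Hana: together they cover Fri-PM, Thu-PM, Wed-AM, Wed-PM, Thu-AM — every shift.
Total cost: 14 + 5 = 19.
No cover costs less than 19.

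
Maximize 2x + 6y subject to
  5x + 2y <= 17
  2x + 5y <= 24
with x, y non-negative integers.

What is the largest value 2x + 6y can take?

26

The continuous relaxation peaks at (0, 4.8) with value 28.80; rounding to a feasible lattice point costs some objective.
(x,y)=(1,4): 5·1+2·4=13≤17, 2·1+5·4=22≤24, objective 26.
(x,y)=(0,4): 5·0+2·4=8≤17, 2·0+5·4=20≤24, objective 24.
(x,y)=(2,3): 5·2+2·3=16≤17, 2·2+5·3=19≤24, objective 22.
(x,y)=(1,3): 5·1+2·3=11≤17, 2·1+5·3=17≤24, objective 20.
The best lattice point is (1,4), giving 26.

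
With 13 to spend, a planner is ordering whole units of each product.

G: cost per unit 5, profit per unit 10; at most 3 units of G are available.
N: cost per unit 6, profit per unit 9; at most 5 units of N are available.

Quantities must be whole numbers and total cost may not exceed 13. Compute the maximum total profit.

This is a bounded integer knapsack.
G has the best ratio (10/5); taking only G gives at most 2×10 = 20 (stopped by the cost limit).
Optimal: 2×G: cost 10 ≤ 13, profit 2·10 = 20.

20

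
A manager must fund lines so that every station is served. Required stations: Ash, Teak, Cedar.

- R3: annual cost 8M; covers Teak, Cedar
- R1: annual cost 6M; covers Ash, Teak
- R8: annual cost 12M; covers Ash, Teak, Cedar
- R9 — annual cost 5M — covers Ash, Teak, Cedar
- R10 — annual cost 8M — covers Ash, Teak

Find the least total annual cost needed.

5

R9 alone covers Ash, Teak, Cedar — every station.
Total annual cost: 5.
No cover costs less than 5.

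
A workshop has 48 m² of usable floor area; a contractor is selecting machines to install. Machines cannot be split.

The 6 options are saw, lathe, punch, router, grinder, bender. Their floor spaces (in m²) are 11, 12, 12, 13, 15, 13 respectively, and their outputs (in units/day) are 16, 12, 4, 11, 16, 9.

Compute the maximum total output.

44

This is a 0-1 knapsack instance.
saw + lathe + grinder: floor space 11 + 12 + 15 = 38 ≤ 48, output 16 + 12 + 16 = 44.
saw + lathe + punch + router: floor space 11 + 12 + 12 + 13 = 48 ≤ 48, output 16 + 12 + 4 + 11 = 43.
saw + router + grinder: floor space 11 + 13 + 15 = 39 ≤ 48, output 16 + 11 + 16 = 43.
Best is saw, lathe, and grinder with total output 44.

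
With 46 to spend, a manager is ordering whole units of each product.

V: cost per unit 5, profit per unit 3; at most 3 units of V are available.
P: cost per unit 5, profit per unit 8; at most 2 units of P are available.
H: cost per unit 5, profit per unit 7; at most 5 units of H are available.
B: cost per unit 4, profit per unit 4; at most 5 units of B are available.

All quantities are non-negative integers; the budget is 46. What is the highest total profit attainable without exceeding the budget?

60

Take 2×P, 4×H, and 4×B: cost 46 ≤ 46, profit 2·8 + 4·7 + 4·4 = 60.
P has the best ratio (8/5) and is taken to its limit of 2; remaining capacity is filled optimally with the others.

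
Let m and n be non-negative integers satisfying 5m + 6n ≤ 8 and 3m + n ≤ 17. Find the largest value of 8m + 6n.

8

The continuous relaxation peaks at (1.6, 0) with value 12.80; rounding to a feasible lattice point costs some objective.
(m,n)=(1,0): 5·1+6·0=5≤8, 3·1+1·0=3≤17, objective 8.
(m,n)=(0,1): 5·0+6·1=6≤8, 3·0+1·1=1≤17, objective 6.
(m,n)=(0,0): 5·0+6·0=0≤8, 3·0+1·0=0≤17, objective 0.
The best lattice point is (1,0), giving 8.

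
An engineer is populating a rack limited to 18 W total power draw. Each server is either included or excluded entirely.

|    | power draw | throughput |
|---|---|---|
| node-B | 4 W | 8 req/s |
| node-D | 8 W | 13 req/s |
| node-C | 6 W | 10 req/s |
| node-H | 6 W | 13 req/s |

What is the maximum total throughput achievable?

34

This is an integer program with binary decision variables.
Allowing fractional choices, the relaxed optimum would be about 34.2, but servers are indivisible.
node-B + node-C + node-H: power draw 4 + 6 + 6 = 16 ≤ 18, throughput 8 + 10 + 13 = 31.
node-B + node-D + node-C: power draw 4 + 8 + 6 = 18 ≤ 18, throughput 8 + 13 + 10 = 31.
node-B + node-D + node-H: power draw 4 + 8 + 6 = 18 ≤ 18, throughput 8 + 13 + 13 = 34.
Best is node-B, node-D, and node-H with total throughput 34.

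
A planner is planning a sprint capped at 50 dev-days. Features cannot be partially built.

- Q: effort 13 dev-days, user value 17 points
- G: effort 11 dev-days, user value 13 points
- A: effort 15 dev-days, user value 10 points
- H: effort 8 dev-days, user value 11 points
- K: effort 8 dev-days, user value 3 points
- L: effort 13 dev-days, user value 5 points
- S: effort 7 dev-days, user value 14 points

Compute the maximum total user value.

This is a 0-1 knapsack instance.
Q + G + H + S: effort 13 + 11 + 8 + 7 = 39 ≤ 50, user value 17 + 13 + 11 + 14 = 55.
Q + G + H + K + S: effort 13 + 11 + 8 + 8 + 7 = 47 ≤ 50, user value 17 + 13 + 11 + 3 + 14 = 58.
Best is Q, G, H, K, and S with total user value 58.

58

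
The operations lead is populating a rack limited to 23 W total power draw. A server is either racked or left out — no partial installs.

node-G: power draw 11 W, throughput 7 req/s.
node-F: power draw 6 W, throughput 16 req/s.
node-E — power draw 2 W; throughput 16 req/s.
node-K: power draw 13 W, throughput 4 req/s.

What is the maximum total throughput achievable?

node-F + node-E + node-K: power draw 6 + 2 + 13 = 21 ≤ 23, throughput 16 + 16 + 4 = 36.
node-G + node-F + node-E: power draw 11 + 6 + 2 = 19 ≤ 23, throughput 7 + 16 + 16 = 39.
Best is node-G, node-F, and node-E with total throughput 39.

39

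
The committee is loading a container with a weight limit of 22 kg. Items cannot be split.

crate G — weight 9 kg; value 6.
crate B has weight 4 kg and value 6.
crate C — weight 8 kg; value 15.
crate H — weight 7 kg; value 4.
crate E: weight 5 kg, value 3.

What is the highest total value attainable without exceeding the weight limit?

27

crate B + crate C + crate E: weight 4 + 8 + 5 = 17 ≤ 22, value 6 + 15 + 3 = 24.
crate G + crate B + crate C: weight 9 + 4 + 8 = 21 ≤ 22, value 6 + 6 + 15 = 27.
crate B + crate C + crate H: weight 4 + 8 + 7 = 19 ≤ 22, value 6 + 15 + 4 = 25.
Best is crate G, crate B, and crate C with total value 27.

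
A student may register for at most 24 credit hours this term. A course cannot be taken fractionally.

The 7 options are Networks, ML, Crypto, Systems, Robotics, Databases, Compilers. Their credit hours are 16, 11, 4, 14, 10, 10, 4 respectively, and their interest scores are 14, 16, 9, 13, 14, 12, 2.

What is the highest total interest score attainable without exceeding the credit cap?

35

Allowing fractional choices, the relaxed optimum would be about 37.6, but courses are indivisible.
Crypto + Robotics + Databases: credit hours 4 + 10 + 10 = 24 ≤ 24, interest score 9 + 14 + 12 = 35.
ML + Robotics: credit hours 11 + 10 = 21 ≤ 24, interest score 16 + 14 = 30.
ML + Databases: credit hours 11 + 10 = 21 ≤ 24, interest score 16 + 12 = 28.
Best is Crypto, Robotics, and Databases with total interest score 35.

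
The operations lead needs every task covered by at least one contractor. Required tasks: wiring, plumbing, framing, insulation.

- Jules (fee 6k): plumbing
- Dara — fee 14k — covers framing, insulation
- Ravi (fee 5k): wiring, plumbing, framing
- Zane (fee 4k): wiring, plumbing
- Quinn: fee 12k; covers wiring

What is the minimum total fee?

18

The greedy cost-per-new-task heuristic would pick Ravi and Dara for 19, but a cheaper cover exists.
Choose Dara and Zane: together they cover wiring, plumbing, framing, insulation — every task.
Total fee: 14 + 4 = 18.
No cover costs less than 18.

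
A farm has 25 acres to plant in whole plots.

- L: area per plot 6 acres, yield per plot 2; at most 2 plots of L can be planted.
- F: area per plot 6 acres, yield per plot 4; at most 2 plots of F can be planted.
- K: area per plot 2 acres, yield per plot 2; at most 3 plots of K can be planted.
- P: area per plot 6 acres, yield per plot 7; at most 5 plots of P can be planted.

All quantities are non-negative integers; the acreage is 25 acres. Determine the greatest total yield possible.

28

3×K and 3×P: area 24 ≤ 25, yield 3·2 + 3·7 = 27.
4×P: area 24 ≤ 25, yield 4·7 = 28.
Best is 28.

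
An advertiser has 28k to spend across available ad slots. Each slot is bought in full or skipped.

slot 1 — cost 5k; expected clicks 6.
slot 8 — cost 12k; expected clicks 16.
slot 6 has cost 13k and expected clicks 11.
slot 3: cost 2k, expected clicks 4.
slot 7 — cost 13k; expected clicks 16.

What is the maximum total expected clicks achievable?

36

This is an integer program with binary decision variables.
Allowing fractional choices, the relaxed optimum would be about 37.2, but ad slots are indivisible.
slot 8 + slot 3 + slot 7: cost 12 + 2 + 13 = 27 ≤ 28, expected clicks 16 + 4 + 16 = 36.
slot 8 + slot 6 + slot 3: cost 12 + 13 + 2 = 27 ≤ 28, expected clicks 16 + 11 + 4 = 31.
slot 8 + slot 7: cost 12 + 13 = 25 ≤ 28, expected clicks 16 + 16 = 32.
Best is slot 8, slot 3, and slot 7 with total expected clicks 36.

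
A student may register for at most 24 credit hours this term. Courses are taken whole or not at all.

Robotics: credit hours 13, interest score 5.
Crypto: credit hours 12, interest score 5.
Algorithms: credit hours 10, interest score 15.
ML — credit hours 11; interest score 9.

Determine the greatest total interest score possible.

24

Crypto + Algorithms: credit hours 12 + 10 = 22 ≤ 24, interest score 5 + 15 = 20.
Algorithms + ML: credit hours 10 + 11 = 21 ≤ 24, interest score 15 + 9 = 24.
Robotics + Algorithms: credit hours 13 + 10 = 23 ≤ 24, interest score 5 + 15 = 20.
Best is Algorithms and ML with total interest score 24.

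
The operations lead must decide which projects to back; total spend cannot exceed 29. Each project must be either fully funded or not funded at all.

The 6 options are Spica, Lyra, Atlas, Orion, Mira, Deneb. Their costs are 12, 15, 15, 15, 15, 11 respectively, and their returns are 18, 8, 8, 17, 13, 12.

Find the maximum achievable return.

35

Allowing fractional choices, the relaxed optimum would be about 37.2, but projects are indivisible.
Spica + Orion: cost 12 + 15 = 27 ≤ 29, return 18 + 17 = 35.
Spica + Mira: cost 12 + 15 = 27 ≤ 29, return 18 + 13 = 31.
Best is Spica and Orion with total return 35.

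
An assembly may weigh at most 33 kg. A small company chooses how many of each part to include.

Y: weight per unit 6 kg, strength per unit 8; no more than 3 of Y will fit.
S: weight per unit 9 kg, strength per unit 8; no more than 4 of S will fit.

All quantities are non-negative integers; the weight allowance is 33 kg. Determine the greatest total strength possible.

This is a bounded integer knapsack.
Y has the best ratio (8/6); taking only Y gives at most 3×8 = 24 (stopped by the supply cap of 3).
Mixing does better — 1×Y and 3×S: weight 33 ≤ 33, strength 1·8 + 3·8 = 32.

32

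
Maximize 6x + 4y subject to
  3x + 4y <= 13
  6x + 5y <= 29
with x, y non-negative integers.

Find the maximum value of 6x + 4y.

(x,y)=(4,0): 3·4+4·0=12≤13, 6·4+5·0=24≤29, objective 24.
(x,y)=(3,1): 3·3+4·1=13≤13, 6·3+5·1=23≤29, objective 22.
(x,y)=(3,0): 3·3+4·0=9≤13, 6·3+5·0=18≤29, objective 18.
No feasible integer point exceeds 24.

24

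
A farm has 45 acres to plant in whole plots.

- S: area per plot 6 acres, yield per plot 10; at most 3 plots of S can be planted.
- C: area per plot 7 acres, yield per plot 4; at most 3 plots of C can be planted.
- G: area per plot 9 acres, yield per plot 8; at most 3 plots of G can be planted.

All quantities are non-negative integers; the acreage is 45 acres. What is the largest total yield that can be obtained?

54

This is a bounded integer knapsack.
3×S, 1×C, and 2×G: area 43 ≤ 45, yield 3·10 + 1·4 + 2·8 = 50.
3×S and 3×G: area 45 ≤ 45, yield 3·10 + 3·8 = 54.
Best is 54.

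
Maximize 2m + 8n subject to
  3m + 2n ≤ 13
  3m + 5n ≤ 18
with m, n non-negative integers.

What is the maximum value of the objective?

26

Relaxing integrality, the LP optimum is 28.80 at (m,n) = (0, 3.6), which is not an integer point.
(m,n)=(1,3): 3·1+2·3=9≤13, 3·1+5·3=18≤18, objective 26.
(m,n)=(0,3): 3·0+2·3=6≤13, 3·0+5·3=15≤18, objective 24.
(m,n)=(2,2): 3·2+2·2=10≤13, 3·2+5·2=16≤18, objective 20.
(m,n)=(1,2): 3·1+2·2=7≤13, 3·1+5·2=13≤18, objective 18.
No feasible integer point exceeds 26.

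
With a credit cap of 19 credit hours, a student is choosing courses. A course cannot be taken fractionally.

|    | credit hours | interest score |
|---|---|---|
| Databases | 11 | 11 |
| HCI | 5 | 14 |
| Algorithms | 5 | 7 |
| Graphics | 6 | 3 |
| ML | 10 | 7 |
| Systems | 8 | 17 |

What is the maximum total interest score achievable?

HCI + Graphics + Systems: credit hours 5 + 6 + 8 = 19 ≤ 19, interest score 14 + 3 + 17 = 34.
HCI + Algorithms + Systems: credit hours 5 + 5 + 8 = 18 ≤ 19, interest score 14 + 7 + 17 = 38.
HCI + Systems: credit hours 5 + 8 = 13 ≤ 19, interest score 14 + 17 = 31.
Best is HCI, Algorithms, and Systems with total interest score 38.

38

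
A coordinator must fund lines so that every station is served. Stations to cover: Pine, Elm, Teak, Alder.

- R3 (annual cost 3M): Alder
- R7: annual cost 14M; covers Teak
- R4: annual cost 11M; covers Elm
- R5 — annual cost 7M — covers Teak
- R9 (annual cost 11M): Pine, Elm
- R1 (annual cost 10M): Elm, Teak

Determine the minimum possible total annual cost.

21

The greedy cost-per-new-station heuristic would pick R3, R1, and R9 for 24, but a cheaper cover exists.
Choose R3, R5, and R9: together they cover Pine, Elm, Teak, Alder — every station.
Total annual cost: 3 + 7 + 11 = 21.
No cover costs less than 21.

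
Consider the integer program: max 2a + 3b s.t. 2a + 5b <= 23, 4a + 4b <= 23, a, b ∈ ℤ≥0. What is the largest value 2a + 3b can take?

14

Relaxing integrality, the LP optimum is 15.33 at (a,b) = (1.92, 3.83), which is not an integer point.
(a,b)=(1,4): 2·1+5·4=22≤23, 4·1+4·4=20≤23, objective 14.
(a,b)=(2,3): 2·2+5·3=19≤23, 4·2+4·3=20≤23, objective 13.
(a,b)=(0,4): 2·0+5·4=20≤23, 4·0+4·4=16≤23, objective 12.
No feasible integer point exceeds 14.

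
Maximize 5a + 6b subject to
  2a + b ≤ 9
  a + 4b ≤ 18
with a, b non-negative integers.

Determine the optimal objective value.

34

(a,b)=(2,4): 2·2+1·4=8≤9, 1·2+4·4=18≤18, objective 34.
(a,b)=(3,3): 2·3+1·3=9≤9, 1·3+4·3=15≤18, objective 33.
(a,b)=(1,4): 2·1+1·4=6≤9, 1·1+4·4=17≤18, objective 29.
Maximum is 34 at (a,b)=(2,4).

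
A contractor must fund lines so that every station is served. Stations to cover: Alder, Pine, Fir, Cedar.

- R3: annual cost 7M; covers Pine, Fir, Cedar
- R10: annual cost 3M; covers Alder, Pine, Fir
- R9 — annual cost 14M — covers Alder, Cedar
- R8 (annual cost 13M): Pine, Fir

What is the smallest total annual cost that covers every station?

10

Choose R3 and R10: together they cover Alder, Pine, Fir, Cedar — every station.
Total annual cost: 7 + 3 = 10.
No cover costs less than 10.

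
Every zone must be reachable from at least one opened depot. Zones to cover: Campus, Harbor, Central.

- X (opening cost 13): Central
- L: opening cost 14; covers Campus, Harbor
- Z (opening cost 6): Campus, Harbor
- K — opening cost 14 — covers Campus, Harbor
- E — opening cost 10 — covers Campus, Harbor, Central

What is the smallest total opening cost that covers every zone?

10

The greedy cost-per-new-zone heuristic would pick Z and E for 16, but a cheaper cover exists.
E alone covers Campus, Harbor, Central — every zone.
Total opening cost: 10.
No cover costs less than 10.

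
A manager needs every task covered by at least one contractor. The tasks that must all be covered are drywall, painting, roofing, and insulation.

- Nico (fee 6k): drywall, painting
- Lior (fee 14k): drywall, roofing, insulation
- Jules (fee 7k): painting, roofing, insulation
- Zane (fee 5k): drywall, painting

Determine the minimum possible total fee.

Choose Jules and Zane: together they cover drywall, painting, roofing, insulation — every task.
Total fee: 7 + 5 = 12.

12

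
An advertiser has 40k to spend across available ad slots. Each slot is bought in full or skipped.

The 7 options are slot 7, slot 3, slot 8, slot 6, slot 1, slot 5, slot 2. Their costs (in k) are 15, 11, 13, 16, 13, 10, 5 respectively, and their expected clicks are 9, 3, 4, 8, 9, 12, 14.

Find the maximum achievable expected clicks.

38

This is a 0-1 knapsack instance.
Take slot 3, slot 1, slot 5, and slot 2: cost 11 + 13 + 10 + 5 = 39 ≤ 40, expected clicks 3 + 9 + 12 + 14 = 38.
No other feasible combination does better.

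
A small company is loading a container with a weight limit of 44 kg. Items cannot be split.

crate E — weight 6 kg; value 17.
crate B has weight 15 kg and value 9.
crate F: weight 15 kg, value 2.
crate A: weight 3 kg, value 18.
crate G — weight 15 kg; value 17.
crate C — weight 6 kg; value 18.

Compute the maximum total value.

This is a 0-1 knapsack instance.
Allowing fractional choices, the relaxed optimum would be about 78.4, but items are indivisible.
crate B + crate A + crate G + crate C: weight 15 + 3 + 15 + 6 = 39 ≤ 44, value 9 + 18 + 17 + 18 = 62.
crate E + crate A + crate G + crate C: weight 6 + 3 + 15 + 6 = 30 ≤ 44, value 17 + 18 + 17 + 18 = 70.
crate E + crate B + crate A + crate C: weight 6 + 15 + 3 + 6 = 30 ≤ 44, value 17 + 9 + 18 + 18 = 62.
Best is crate E, crate A, crate G, and crate C with total value 70.

70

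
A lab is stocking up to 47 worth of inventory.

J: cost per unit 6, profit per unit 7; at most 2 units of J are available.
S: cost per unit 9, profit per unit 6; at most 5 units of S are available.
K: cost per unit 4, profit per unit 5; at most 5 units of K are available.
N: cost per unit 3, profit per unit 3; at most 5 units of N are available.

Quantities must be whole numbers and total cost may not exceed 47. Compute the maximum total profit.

Take 2×J, 5×K, and 5×N: cost 47 ≤ 47, profit 2·7 + 5·5 + 5·3 = 54.
K has the best ratio (5/4) and is taken to its limit of 5; remaining capacity is filled optimally with the others.

54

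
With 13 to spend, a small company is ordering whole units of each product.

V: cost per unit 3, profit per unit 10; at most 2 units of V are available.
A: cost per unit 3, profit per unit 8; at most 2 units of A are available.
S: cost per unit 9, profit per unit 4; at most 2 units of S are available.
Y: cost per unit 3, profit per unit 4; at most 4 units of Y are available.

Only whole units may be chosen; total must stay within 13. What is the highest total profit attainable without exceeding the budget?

Take 2×V and 2×A: cost 12 ≤ 13, profit 2·10 + 2·8 = 36.
V has the best ratio (10/3) and is taken to its limit of 2; remaining capacity is filled optimally with the others.

36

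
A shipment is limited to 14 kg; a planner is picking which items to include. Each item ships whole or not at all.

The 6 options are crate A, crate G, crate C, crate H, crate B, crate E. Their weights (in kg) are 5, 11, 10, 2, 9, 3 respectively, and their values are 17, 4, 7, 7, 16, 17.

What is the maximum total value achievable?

41

This is an integer program with binary decision variables.
Allowing fractional choices, the relaxed optimum would be about 48.1, but items are indivisible.
crate H + crate B + crate E: weight 2 + 9 + 3 = 14 ≤ 14, value 7 + 16 + 17 = 40.
crate A + crate E: weight 5 + 3 = 8 ≤ 14, value 17 + 17 = 34.
crate A + crate H + crate E: weight 5 + 2 + 3 = 10 ≤ 14, value 17 + 7 + 17 = 41.
Best is crate A, crate H, and crate E with total value 41.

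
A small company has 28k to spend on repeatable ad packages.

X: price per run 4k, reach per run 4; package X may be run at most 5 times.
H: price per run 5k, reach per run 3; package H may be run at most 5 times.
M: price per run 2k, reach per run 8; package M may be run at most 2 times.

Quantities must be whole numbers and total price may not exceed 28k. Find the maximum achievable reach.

This is a bounded integer knapsack.
5×X and 2×M: price 24 ≤ 28, reach 5·4 + 2·8 = 36.
4×X, 1×H, and 2×M: price 25 ≤ 28, reach 4·4 + 1·3 + 2·8 = 35.
Best is 36.

36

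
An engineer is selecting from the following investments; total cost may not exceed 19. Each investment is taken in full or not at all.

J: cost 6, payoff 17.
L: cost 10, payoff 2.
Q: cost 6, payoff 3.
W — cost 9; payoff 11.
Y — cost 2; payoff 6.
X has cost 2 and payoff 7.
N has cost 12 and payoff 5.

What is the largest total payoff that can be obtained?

41

This is a 0-1 knapsack instance.
Take J, W, Y, and X: cost 6 + 9 + 2 + 2 = 19 ≤ 19, payoff 17 + 11 + 6 + 7 = 41.
No other feasible combination does better.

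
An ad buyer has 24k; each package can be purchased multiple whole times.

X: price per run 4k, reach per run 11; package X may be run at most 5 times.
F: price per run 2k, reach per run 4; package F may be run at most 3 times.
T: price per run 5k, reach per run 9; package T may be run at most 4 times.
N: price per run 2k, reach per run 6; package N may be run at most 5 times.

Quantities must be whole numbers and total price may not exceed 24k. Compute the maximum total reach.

This is a bounded integer knapsack.
Take 4×X and 4×N: price 24 ≤ 24, reach 4·11 + 4·6 = 68.
No other integer combination yields more.

68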